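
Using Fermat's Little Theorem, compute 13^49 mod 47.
By Fermat: 13^{46} ≡ 1 mod 47. So 13^{49} = 13^{46} · 13^{3} ≡ 13^{3} ≡ 35 mod 47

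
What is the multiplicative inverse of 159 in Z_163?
Since 163 is prime, by Fermat 159^(-1) ≡ 159^{161} ≡ 122 (mod 163). Verify: 159 × 122 = 19398 ≡ 1 (mod 163)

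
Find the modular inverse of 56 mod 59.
Since 59 is prime, by Fermat 56^(-1) ≡ 56^{57} ≡ 39 mod 59. Verify: 56 × 39 = 2184 ≡ 1 mod 59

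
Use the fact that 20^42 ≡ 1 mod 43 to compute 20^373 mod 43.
By Fermat: 20^{42} ≡ 1 mod 43. 373 ≡ 37 mod 42. So 20^{373} ≡ 20^{37} ≡ 5 mod 43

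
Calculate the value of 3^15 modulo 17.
By repeated squaring mod 17: 3^{1}≡3, 3^{2}≡9, 3^{4}≡13, 3^{8}≡16. Then 3^{15} = 3^{8+4+2+1} ≡ 16 × 13 × 9 × 3 ≡ 6 mod 17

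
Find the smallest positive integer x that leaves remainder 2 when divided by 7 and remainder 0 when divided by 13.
M = 7 × 13 = 91. M₁ = 13, y₁ ≡ 6 mod 7. M₂ = 7, y₂ ≡ 2 mod 13. x = 2×13×6 + 0×7×2 ≡ 65 mod 91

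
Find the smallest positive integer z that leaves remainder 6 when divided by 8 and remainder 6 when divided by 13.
M = 8 × 13 = 104. M₁ = 13, y₁ ≡ 5 mod 8. M₂ = 8, y₂ ≡ 5 mod 13. z = 6×13×5 + 6×8×5 ≡ 6 mod 104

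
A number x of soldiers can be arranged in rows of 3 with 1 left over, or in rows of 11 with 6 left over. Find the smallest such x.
M = 3 × 11 = 33. M₁ = 11, y₁ ≡ 2 mod 3. M₂ = 3, y₂ ≡ 4 mod 11. x = 1×11×2 + 6×3×4 ≡ 28 mod 33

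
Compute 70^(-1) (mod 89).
Since 89 is prime, by Fermat 70^(-1) ≡ 70^{87} ≡ 14 (mod 89). Verify: 70 × 14 = 980 ≡ 1 (mod 89)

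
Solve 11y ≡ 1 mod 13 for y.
Since 13 is prime, by Fermat 11^(-1) ≡ 11^{11} ≡ 6 mod 13. Verify: 11 × 6 = 66 ≡ 1 mod 13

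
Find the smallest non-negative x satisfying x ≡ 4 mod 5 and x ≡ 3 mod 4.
M = 5 × 4 = 20. M₁ = 4, y₁ ≡ 4 mod 5. M₂ = 5, y₂ ≡ 1 mod 4. x = 4×4×4 + 3×5×1 ≡ 19 mod 20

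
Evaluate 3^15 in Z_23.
By repeated squaring (mod 23): 3^{1}≡3, 3^{2}≡9, 3^{4}≡12, 3^{8}≡6. Then 3^{15} = 3^{8+4+2+1} ≡ 6 × 12 × 9 × 3 ≡ 12 (mod 23)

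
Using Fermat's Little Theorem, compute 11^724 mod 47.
By Fermat: 11^{46} ≡ 1 (mod 47). 724 ≡ 34 (mod 46). So 11^{724} ≡ 11^{34} ≡ 8 (mod 47)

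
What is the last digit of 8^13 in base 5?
Using Fermat: 8^{4} ≡ 1 (mod 5). 13 ≡ 1 (mod 4). So 8^{13} ≡ 8^{1} ≡ 3 (mod 5)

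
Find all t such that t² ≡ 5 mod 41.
The square roots of 5 mod 41 are 28 and 13. Verify: 28² = 784 ≡ 5 mod 41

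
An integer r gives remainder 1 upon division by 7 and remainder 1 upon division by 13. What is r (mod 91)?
M = 7 × 13 = 91. M₁ = 13, y₁ ≡ 6 (mod 7). M₂ = 7, y₂ ≡ 2 (mod 13). r = 1×13×6 + 1×7×2 ≡ 1 (mod 91)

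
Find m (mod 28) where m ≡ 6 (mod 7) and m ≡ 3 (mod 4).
M = 7 × 4 = 28. M₁ = 4, y₁ ≡ 2 (mod 7). M₂ = 7, y₂ ≡ 3 (mod 4). m = 6×4×2 + 3×7×3 ≡ 27 (mod 28)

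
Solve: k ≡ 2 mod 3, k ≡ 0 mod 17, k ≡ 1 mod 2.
M = 3 × 17 × 2 = 102. M₁ = 34, y₁ ≡ 1 mod 3. M₂ = 6, y₂ ≡ 3 mod 17. M₃ = 51, y₃ ≡ 1 mod 2. k = 2×34×1 + 0×6×3 + 1×51×1 ≡ 17 mod 102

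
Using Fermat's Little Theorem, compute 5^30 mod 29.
By Fermat: 5^{28} ≡ 1 (mod 29). So 5^{30} = 5^{28} · 5^{2} ≡ 5^{2} ≡ 25 (mod 29)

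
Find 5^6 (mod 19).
By repeated squaring (mod 19): 5^{1}≡5, 5^{2}≡6, 5^{4}≡17. Then 5^{6} = 5^{4+2} ≡ 17 × 6 ≡ 7 (mod 19)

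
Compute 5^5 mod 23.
By repeated squaring (mod 23): 5^{1}≡5, 5^{2}≡2, 5^{4}≡4. Then 5^{5} = 5^{4+1} ≡ 4 × 5 ≡ 20 (mod 23)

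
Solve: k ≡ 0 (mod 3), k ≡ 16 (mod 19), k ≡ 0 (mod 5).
M = 3 × 19 × 5 = 285. M₁ = 95, y₁ ≡ 2 (mod 3). M₂ = 15, y₂ ≡ 14 (mod 19). M₃ = 57, y₃ ≡ 3 (mod 5). k = 0×95×2 + 16×15×14 + 0×57×3 ≡ 225 (mod 285)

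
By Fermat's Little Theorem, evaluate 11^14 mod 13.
By Fermat: 11^{12} ≡ 1 (mod 13). So 11^{14} = 11^{12} · 11^{2} ≡ 11^{2} ≡ 4 (mod 13)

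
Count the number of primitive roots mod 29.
Number of primitive roots mod 29 = φ(p-1) = φ(28) = 12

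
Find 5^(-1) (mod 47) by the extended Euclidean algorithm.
Extended GCD: 5(19) + 47(-2) = 1. So 5^(-1) ≡ 19 (mod 47). Verify: 5 × 19 = 95 ≡ 1 (mod 47)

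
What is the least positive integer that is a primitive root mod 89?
g = 3. For each prime q|88: 3^{44}≡88, 3^{8}≡64, none ≡ 1, so ord_89(3) = 88 and 3 is a primitive root.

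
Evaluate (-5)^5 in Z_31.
By repeated squaring (mod 31): (-5)^{1}≡26, (-5)^{2}≡25, (-5)^{4}≡5. Then (-5)^{5} = (-5)^{4+1} ≡ 5 × 26 ≡ 6 (mod 31)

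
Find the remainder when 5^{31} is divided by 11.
By Fermat: 5^{10} ≡ 1 mod 11. 31 = 3×10 + 1. So 5^{31} ≡ 5^{1} ≡ 5 mod 11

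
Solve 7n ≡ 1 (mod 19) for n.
Since 19 is prime, by Fermat 7^(-1) ≡ 7^{17} ≡ 11 (mod 19). Verify: 7 × 11 = 77 ≡ 1 (mod 19)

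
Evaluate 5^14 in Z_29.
By repeated squaring mod 29: 5^{1}≡5, 5^{2}≡25, 5^{4}≡16, 5^{8}≡24. Then 5^{14} = 5^{8+4+2} ≡ 24 × 16 × 25 ≡ 1 mod 29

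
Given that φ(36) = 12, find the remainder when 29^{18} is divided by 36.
By Euler: 29^{12} ≡ 1 mod 36 since gcd(29, 36) = 1. 18 = 1×12 + 6. So 29^{18} ≡ 29^{6} ≡ 1 mod 36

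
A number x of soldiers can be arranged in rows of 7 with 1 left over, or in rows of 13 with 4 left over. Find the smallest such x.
M = 7 × 13 = 91. M₁ = 13, y₁ ≡ 6 (mod 7). M₂ = 7, y₂ ≡ 2 (mod 13). x = 1×13×6 + 4×7×2 ≡ 43 (mod 91)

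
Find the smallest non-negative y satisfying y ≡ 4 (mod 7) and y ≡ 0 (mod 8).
M = 7 × 8 = 56. M₁ = 8, y₁ ≡ 1 (mod 7). M₂ = 7, y₂ ≡ 7 (mod 8). y = 4×8×1 + 0×7×7 ≡ 32 (mod 56)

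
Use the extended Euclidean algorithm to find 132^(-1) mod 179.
Extended GCD: 132(-80) + 179(59) = 1. So 132^(-1) ≡ -80 ≡ 99 mod 179. Verify: 132 × 99 = 13068 ≡ 1 mod 179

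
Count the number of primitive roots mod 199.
There are φ(199-1) = φ(198) = 60 primitive roots modulo 199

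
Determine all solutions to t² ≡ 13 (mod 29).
The square roots of 13 mod 29 are 10 and 19. Verify: 10² = 100 ≡ 13 (mod 29)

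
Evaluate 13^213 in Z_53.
Using Fermat: 13^{52} ≡ 1 mod 53. 213 ≡ 5 mod 52. So 13^{213} ≡ 13^{5} ≡ 28 mod 53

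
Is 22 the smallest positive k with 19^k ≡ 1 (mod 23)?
Powers of 19 mod 23: 19^1≡19, 19^2≡16, 19^3≡5, 19^4≡3, 19^5≡11, 19^6≡2, 19^7≡15, 19^8≡9, 19^9≡10, 19^10≡6, 19^11≡22, 19^12≡4, 19^13≡7, 19^14≡18, 19^15≡20, 19^16≡12, 19^17≡21, 19^18≡8, 19^19≡14, 19^20≡13, 19^21≡17, 19^22≡1. First k with 19^k≡1 is k=22. Yes, ord_23(19) = 22.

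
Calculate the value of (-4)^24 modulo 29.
By repeated squaring mod 29: (-4)^{1}≡25, (-4)^{2}≡16, (-4)^{4}≡24, (-4)^{8}≡25, (-4)^{16}≡16. Then (-4)^{24} = (-4)^{16+8} ≡ 16 × 25 ≡ 23 mod 29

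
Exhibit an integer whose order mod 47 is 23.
2 has order 23 mod 47 since 2^{23} ≡ 1 mod 47 and no smaller power works.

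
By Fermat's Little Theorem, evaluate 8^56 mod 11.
By Fermat: 8^{10} ≡ 1 (mod 11). 56 = 5×10 + 6. So 8^{56} ≡ 8^{6} ≡ 3 (mod 11)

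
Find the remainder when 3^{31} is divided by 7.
By Fermat: 3^{6} ≡ 1 mod 7. 31 = 5×6 + 1. So 3^{31} ≡ 3^{1} ≡ 3 mod 7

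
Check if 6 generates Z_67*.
6^{33} ≡ 1 mod 67 and 33 < 66, so ord_67(6) = 33 ≠ 66 and 6 is not a primitive root.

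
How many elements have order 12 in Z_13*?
There are φ(13-1) = φ(12) = 4 primitive roots modulo 13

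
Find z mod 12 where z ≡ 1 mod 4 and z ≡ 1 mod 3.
M = 4 × 3 = 12. M₁ = 3, y₁ ≡ 3 mod 4. M₂ = 4, y₂ ≡ 1 mod 3. z = 1×3×3 + 1×4×1 ≡ 1 mod 12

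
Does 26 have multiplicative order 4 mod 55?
Powers of 26 mod 55: 26^1≡26, 26^2≡16, 26^3≡31, 26^4≡36, 26^5≡1. 26^4≡36≢1, so ord ≠ 4. No, the actual order is 5.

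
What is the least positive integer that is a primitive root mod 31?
g = 3. For each prime q|30: 3^{15}≡30, 3^{10}≡25, 3^{6}≡16, none ≡ 1, so ord_31(3) = 30 and 3 is a primitive root.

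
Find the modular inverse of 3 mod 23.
Since 23 is prime, by Fermat 3^(-1) ≡ 3^{21} ≡ 8 mod 23. Verify: 3 × 8 = 24 ≡ 1 mod 23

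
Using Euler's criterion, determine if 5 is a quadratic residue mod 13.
By Euler's criterion: 5^{6} ≡ 12 mod 13. Since this equals -1 (≡ 12), 5 is not a QR.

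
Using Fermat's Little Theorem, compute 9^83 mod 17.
By Fermat: 9^{16} ≡ 1 (mod 17). 83 = 5×16 + 3. So 9^{83} ≡ 9^{3} ≡ 15 (mod 17)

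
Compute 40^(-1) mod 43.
Since 43 is prime, by Fermat 40^(-1) ≡ 40^{41} ≡ 14 mod 43. Verify: 40 × 14 = 560 ≡ 1 mod 43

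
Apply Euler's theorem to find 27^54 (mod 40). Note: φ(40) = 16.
By Euler: 27^{16} ≡ 1 (mod 40) since gcd(27, 40) = 1. 54 = 3×16 + 6. So 27^{54} ≡ 27^{6} ≡ 9 (mod 40)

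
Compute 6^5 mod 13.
By repeated squaring mod 13: 6^{1}≡6, 6^{2}≡10, 6^{4}≡9. Then 6^{5} = 6^{4+1} ≡ 9 × 6 ≡ 2 mod 13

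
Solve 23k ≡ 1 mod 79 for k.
Since 79 is prime, by Fermat 23^(-1) ≡ 23^{77} ≡ 55 mod 79. Verify: 23 × 55 = 1265 ≡ 1 mod 79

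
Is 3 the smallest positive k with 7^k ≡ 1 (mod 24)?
Powers of 7 mod 24: 7^1≡7, 7^2≡1. Already 7^2≡1, so the order is 2 < 3. No, the actual order is 2.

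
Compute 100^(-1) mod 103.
Since 103 is prime, by Fermat 100^(-1) ≡ 100^{101} ≡ 34 mod 103. Verify: 100 × 34 = 3400 ≡ 1 mod 103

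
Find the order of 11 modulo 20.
Powers of 11 mod 20: 11^1≡11, 11^2≡1. Order = 2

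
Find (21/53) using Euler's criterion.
(21/53) = 21^{26} mod 53 = -1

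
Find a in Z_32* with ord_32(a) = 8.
27 has order 8 mod 32 since 27^{8} ≡ 1 mod 32 and no smaller power works.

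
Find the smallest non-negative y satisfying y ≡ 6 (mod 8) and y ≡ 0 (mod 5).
M = 8 × 5 = 40. M₁ = 5, y₁ ≡ 5 (mod 8). M₂ = 8, y₂ ≡ 2 (mod 5). y = 6×5×5 + 0×8×2 ≡ 30 (mod 40)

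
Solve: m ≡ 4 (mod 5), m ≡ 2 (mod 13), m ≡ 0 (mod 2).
M = 5 × 13 × 2 = 130. M₁ = 26, y₁ ≡ 1 (mod 5). M₂ = 10, y₂ ≡ 4 (mod 13). M₃ = 65, y₃ ≡ 1 (mod 2). m = 4×26×1 + 2×10×4 + 0×65×1 ≡ 54 (mod 130)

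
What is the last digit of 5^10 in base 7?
Using Fermat: 5^{6} ≡ 1 (mod 7). 10 ≡ 4 (mod 6). So 5^{10} ≡ 5^{4} ≡ 2 (mod 7)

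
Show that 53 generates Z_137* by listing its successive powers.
53^1, 53^2, ..., 53^{136} mod 137: [53, 69, 95, 103, 116, 120, 58, 60, 29, 30, 83, 15, 110, 76, 55, 38, 96, 19, 48, 78, 24, 39, 12, 88, 6, 44, 3, 22, 70, 11, 35, 74, 86, 37, 43, 87, 90, 112, 45, 56, 91, 28, 114, 14, 57, 7, 97, 72, 117, 36, 127, 18, 132, 9, 66, 73, 33, 105, 85, 121, 111, 129, 124, 133, 62, 135, 31, 136, 84, 68, 42, 34, 21, 17, 79, 77, 108, 107, 54, 122, 27, 61, 82, 99, 41, 118, 89, 59, 113, 98, 125, 49, 131, 93, 134, 115, 67, 126, 102, 63, 51, 100, 94, 50, 47, 25, 92, 81, 46, 109, 23, 123, 80, 130, 40, 65, 20, 101, 10, 119, 5, 128, 71, 64, 104, 32, 52, 16, 26, 8, 13, 4, 75, 2, 106, 1]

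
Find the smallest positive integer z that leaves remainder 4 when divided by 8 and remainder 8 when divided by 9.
M = 8 × 9 = 72. M₁ = 9, y₁ ≡ 1 mod 8. M₂ = 8, y₂ ≡ 8 mod 9. z = 4×9×1 + 8×8×8 ≡ 44 mod 72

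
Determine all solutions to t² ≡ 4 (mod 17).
The square roots of 4 mod 17 are 2 and 15. Verify: 2² = 4 ≡ 4 (mod 17)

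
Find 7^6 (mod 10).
By repeated squaring (mod 10): 7^{1}≡7, 7^{2}≡9, 7^{4}≡1. Then 7^{6} = 7^{4+2} ≡ 1 × 9 ≡ 9 (mod 10)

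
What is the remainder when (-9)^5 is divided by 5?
Using Fermat: (-9)^{4} ≡ 1 mod 5. 5 ≡ 1 mod 4. So (-9)^{5} ≡ (-9)^{1} ≡ 1 mod 5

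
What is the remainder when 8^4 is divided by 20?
8^{4} = 4096 ≡ 16 mod 20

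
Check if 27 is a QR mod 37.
By Euler's criterion: 27^{18} ≡ 1 mod 37. Since this equals 1, 27 is a QR.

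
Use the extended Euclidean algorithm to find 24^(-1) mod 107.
Extended GCD: 24(-49) + 107(11) = 1. So 24^(-1) ≡ -49 ≡ 58 (mod 107). Verify: 24 × 58 = 1392 ≡ 1 (mod 107)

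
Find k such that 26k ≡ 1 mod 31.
Since 31 is prime, by Fermat 26^(-1) ≡ 26^{29} ≡ 6 mod 31. Verify: 26 × 6 = 156 ≡ 1 mod 31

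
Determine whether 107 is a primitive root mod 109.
107^{36} ≡ 1 (mod 109) and 36 < 108, so ord_109(107) = 36 ≠ 108 and 107 is not a primitive root.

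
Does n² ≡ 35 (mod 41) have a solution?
By Euler's criterion: 35^{20} ≡ 40 (mod 41). Since this equals -1 (≡ 40), 35 is not a QR.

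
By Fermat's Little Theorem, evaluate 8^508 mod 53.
By Fermat: 8^{52} ≡ 1 (mod 53). 508 ≡ 40 (mod 52). So 8^{508} ≡ 8^{40} ≡ 28 (mod 53)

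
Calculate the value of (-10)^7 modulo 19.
By repeated squaring mod 19: (-10)^{1}≡9, (-10)^{2}≡5, (-10)^{4}≡6. Then (-10)^{7} = (-10)^{4+2+1} ≡ 6 × 5 × 9 ≡ 4 mod 19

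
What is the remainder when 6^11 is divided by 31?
By repeated squaring mod 31: 6^{1}≡6, 6^{2}≡5, 6^{4}≡25, 6^{8}≡5. Then 6^{11} = 6^{8+2+1} ≡ 5 × 5 × 6 ≡ 26 mod 31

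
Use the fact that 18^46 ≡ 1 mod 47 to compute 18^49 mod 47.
By Fermat: 18^{46} ≡ 1 mod 47. So 18^{49} = 18^{46} · 18^{3} ≡ 18^{3} ≡ 4 mod 47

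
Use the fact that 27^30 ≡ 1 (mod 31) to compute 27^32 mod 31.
By Fermat: 27^{30} ≡ 1 (mod 31). So 27^{32} = 27^{30} · 27^{2} ≡ 27^{2} ≡ 16 (mod 31)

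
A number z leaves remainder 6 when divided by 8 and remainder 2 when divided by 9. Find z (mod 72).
M = 8 × 9 = 72. M₁ = 9, y₁ ≡ 1 (mod 8). M₂ = 8, y₂ ≡ 8 (mod 9). z = 6×9×1 + 2×8×8 ≡ 38 (mod 72)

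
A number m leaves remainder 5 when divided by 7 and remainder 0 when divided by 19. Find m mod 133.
M = 7 × 19 = 133. M₁ = 19, y₁ ≡ 3 mod 7. M₂ = 7, y₂ ≡ 11 mod 19. m = 5×19×3 + 0×7×11 ≡ 19 mod 133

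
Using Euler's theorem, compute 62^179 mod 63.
By Euler: 62^{36} ≡ 1 (mod 63) since gcd(62, 63) = 1. 179 = 4×36 + 35. So 62^{179} ≡ 62^{35} ≡ 62 (mod 63)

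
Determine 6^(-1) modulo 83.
Since 83 is prime, by Fermat 6^(-1) ≡ 6^{81} ≡ 14 (mod 83). Verify: 6 × 14 = 84 ≡ 1 (mod 83)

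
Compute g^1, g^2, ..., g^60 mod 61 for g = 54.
54^1, 54^2, ..., 54^{60} mod 61: [54, 49, 23, 22, 29, 41, 18, 57, 28, 48, 30, 34, 6, 19, 50, 16, 10, 52, 2, 47, 37, 46, 44, 58, 21, 36, 53, 56, 35, 60, 7, 12, 38, 39, 32, 20, 43, 4, 33, 13, 31, 27, 55, 42, 11, 45, 51, 9, 59, 14, 24, 15, 17, 3, 40, 25, 8, 5, 26, 1]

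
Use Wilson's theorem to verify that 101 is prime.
(100)! mod 101 = 100. Since this equals -1 mod 101, Wilson confirms 101 is prime.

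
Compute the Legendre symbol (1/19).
(1/19) = 1^{9} mod 19 = 1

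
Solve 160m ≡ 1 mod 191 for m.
Since 191 is prime, by Fermat 160^(-1) ≡ 160^{189} ≡ 154 mod 191. Verify: 160 × 154 = 24640 ≡ 1 mod 191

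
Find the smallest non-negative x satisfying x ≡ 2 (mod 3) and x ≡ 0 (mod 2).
M = 3 × 2 = 6. M₁ = 2, y₁ ≡ 2 (mod 3). M₂ = 3, y₂ ≡ 1 (mod 2). x = 2×2×2 + 0×3×1 ≡ 2 (mod 6)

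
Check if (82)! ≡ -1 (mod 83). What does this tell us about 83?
(82)! mod 83 = 82. Since this equals -1 (mod 83), Wilson confirms 83 is prime.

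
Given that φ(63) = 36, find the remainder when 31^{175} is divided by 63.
By Euler: 31^{36} ≡ 1 (mod 63) since gcd(31, 63) = 1. 175 = 4×36 + 31. So 31^{175} ≡ 31^{31} ≡ 31 (mod 63)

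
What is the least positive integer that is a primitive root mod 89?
g = 3. For each prime q|88: 3^{44}≡88, 3^{8}≡64, none ≡ 1, so ord_89(3) = 88 and 3 is a primitive root.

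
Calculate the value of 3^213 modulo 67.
Using Fermat: 3^{66} ≡ 1 mod 67. 213 ≡ 15 mod 66. So 3^{213} ≡ 3^{15} ≡ 53 mod 67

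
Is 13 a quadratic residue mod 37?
By Euler's criterion: 13^{18} ≡ 36 (mod 37). Since this equals -1 (≡ 36), 13 is not a QR.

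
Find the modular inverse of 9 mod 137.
Since 137 is prime, by Fermat 9^(-1) ≡ 9^{135} ≡ 61 mod 137. Verify: 9 × 61 = 549 ≡ 1 mod 137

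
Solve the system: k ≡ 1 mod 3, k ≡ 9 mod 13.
M = 3 × 13 = 39. M₁ = 13, y₁ ≡ 1 mod 3. M₂ = 3, y₂ ≡ 9 mod 13. k = 1×13×1 + 9×3×9 ≡ 22 mod 39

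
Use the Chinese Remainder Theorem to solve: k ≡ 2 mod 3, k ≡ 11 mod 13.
M = 3 × 13 = 39. M₁ = 13, y₁ ≡ 1 mod 3. M₂ = 3, y₂ ≡ 9 mod 13. k = 2×13×1 + 11×3×9 ≡ 11 mod 39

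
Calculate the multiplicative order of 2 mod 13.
Powers of 2 mod 13: 2^1≡2, 2^2≡4, 2^3≡8, 2^4≡3, 2^5≡6, 2^6≡12, 2^7≡11, 2^8≡9, 2^9≡5, 2^10≡10, 2^11≡7, 2^12≡1. So the order of 2 is 12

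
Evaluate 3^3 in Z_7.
3^{3} = 27 ≡ 6 mod 7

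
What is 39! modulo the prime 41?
(40)! = (39)! × (40) ≡ -1 (mod 41). So (39)! ≡ -1 × (40)^(-1) ≡ (-1)×(-1) = 1 (mod 41)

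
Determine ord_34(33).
Powers of 33 mod 34: 33^1≡33, 33^2≡1. Order = 2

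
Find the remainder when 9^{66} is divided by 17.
By Fermat: 9^{16} ≡ 1 (mod 17). 66 = 4×16 + 2. So 9^{66} ≡ 9^{2} ≡ 13 (mod 17)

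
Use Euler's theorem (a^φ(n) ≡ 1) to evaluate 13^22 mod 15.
By Euler: 13^{8} ≡ 1 mod 15 since gcd(13, 15) = 1. 22 = 2×8 + 6. So 13^{22} ≡ 13^{6} ≡ 4 mod 15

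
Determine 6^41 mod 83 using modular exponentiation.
By repeated squaring (mod 83): 6^{1}≡6, 6^{2}≡36, 6^{4}≡51, 6^{8}≡28, 6^{16}≡37, 6^{32}≡41. Then 6^{41} = 6^{32+8+1} ≡ 41 × 28 × 6 ≡ 82 (mod 83)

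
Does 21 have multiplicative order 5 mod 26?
Powers of 21 mod 26: 21^1≡21, 21^2≡25, 21^3≡5, 21^4≡1. Already 21^4≡1, so the order is 4 < 5. No, the actual order is 4.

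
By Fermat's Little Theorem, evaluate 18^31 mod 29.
By Fermat: 18^{28} ≡ 1 (mod 29). So 18^{31} = 18^{28} · 18^{3} ≡ 18^{3} ≡ 3 (mod 29)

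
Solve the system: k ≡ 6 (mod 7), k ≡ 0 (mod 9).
M = 7 × 9 = 63. M₁ = 9, y₁ ≡ 4 (mod 7). M₂ = 7, y₂ ≡ 4 (mod 9). k = 6×9×4 + 0×7×4 ≡ 27 (mod 63)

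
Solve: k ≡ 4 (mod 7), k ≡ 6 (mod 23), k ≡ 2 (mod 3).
M = 7 × 23 × 3 = 483. M₁ = 69, y₁ ≡ 6 (mod 7). M₂ = 21, y₂ ≡ 11 (mod 23). M₃ = 161, y₃ ≡ 2 (mod 3). k = 4×69×6 + 6×21×11 + 2×161×2 ≡ 305 (mod 483)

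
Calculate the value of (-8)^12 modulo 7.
Using Fermat: (-8)^{6} ≡ 1 (mod 7). 12 ≡ 0 (mod 6). So (-8)^{12} ≡ (-8)^{0} ≡ 1 (mod 7)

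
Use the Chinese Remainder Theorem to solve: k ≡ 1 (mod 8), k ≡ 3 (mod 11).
M = 8 × 11 = 88. M₁ = 11, y₁ ≡ 3 (mod 8). M₂ = 8, y₂ ≡ 7 (mod 11). k = 1×11×3 + 3×8×7 ≡ 25 (mod 88)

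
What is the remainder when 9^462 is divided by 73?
Using Fermat: 9^{72} ≡ 1 mod 73. 462 ≡ 30 mod 72. So 9^{462} ≡ 9^{30} ≡ 1 mod 73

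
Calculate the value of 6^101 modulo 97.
Using Fermat: 6^{96} ≡ 1 (mod 97). 101 ≡ 5 (mod 96). So 6^{101} ≡ 6^{5} ≡ 16 (mod 97)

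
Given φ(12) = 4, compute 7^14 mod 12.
By Euler: 7^{4} ≡ 1 mod 12 since gcd(7, 12) = 1. 14 = 3×4 + 2. So 7^{14} ≡ 7^{2} ≡ 1 mod 12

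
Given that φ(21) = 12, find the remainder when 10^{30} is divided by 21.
By Euler: 10^{12} ≡ 1 (mod 21) since gcd(10, 21) = 1. 30 = 2×12 + 6. So 10^{30} ≡ 10^{6} ≡ 1 (mod 21)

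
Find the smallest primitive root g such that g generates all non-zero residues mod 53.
g = 2. Powers: [2, 4, 8, 16, 32, 11, 22, ...] generates all 52 non-zero residues.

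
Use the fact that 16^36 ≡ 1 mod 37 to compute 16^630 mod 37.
By Fermat: 16^{36} ≡ 1 mod 37. 630 ≡ 18 mod 36. So 16^{630} ≡ 16^{18} ≡ 1 mod 37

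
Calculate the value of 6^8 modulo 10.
By repeated squaring mod 10: 6^{1}≡6, 6^{2}≡6, 6^{4}≡6, 6^{8}≡6. So 6^{8} ≡ 6 mod 10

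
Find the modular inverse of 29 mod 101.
Since 101 is prime, by Fermat 29^(-1) ≡ 29^{99} ≡ 7 (mod 101). Verify: 29 × 7 = 203 ≡ 1 (mod 101)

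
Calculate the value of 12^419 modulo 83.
Using Fermat: 12^{82} ≡ 1 mod 83. 419 ≡ 9 mod 82. So 12^{419} ≡ 12^{9} ≡ 28 mod 83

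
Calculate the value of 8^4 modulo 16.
8^{4} = 4096 ≡ 0 (mod 16)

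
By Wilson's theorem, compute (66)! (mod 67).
By Wilson's theorem, (66)! ≡ -1 ≡ 66 (mod 67)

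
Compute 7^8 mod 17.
By repeated squaring (mod 17): 7^{1}≡7, 7^{2}≡15, 7^{4}≡4, 7^{8}≡16. So 7^{8} ≡ 16 (mod 17)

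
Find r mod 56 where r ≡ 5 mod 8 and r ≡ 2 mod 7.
M = 8 × 7 = 56. M₁ = 7, y₁ ≡ 7 mod 8. M₂ = 8, y₂ ≡ 1 mod 7. r = 5×7×7 + 2×8×1 ≡ 37 mod 56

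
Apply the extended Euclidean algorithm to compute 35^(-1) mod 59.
Extended GCD: 35(27) + 59(-16) = 1. So 35^(-1) ≡ 27 mod 59. Verify: 35 × 27 = 945 ≡ 1 mod 59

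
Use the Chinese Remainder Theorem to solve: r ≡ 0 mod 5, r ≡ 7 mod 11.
M = 5 × 11 = 55. M₁ = 11, y₁ ≡ 1 mod 5. M₂ = 5, y₂ ≡ 9 mod 11. r = 0×11×1 + 7×5×9 ≡ 40 mod 55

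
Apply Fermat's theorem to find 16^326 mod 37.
By Fermat: 16^{36} ≡ 1 mod 37. 326 ≡ 2 mod 36. So 16^{326} ≡ 16^{2} ≡ 34 mod 37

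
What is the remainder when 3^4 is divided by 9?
3^{4} = 81 ≡ 0 (mod 9)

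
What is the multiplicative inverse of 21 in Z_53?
Since 53 is prime, by Fermat 21^(-1) ≡ 21^{51} ≡ 48 (mod 53). Verify: 21 × 48 = 1008 ≡ 1 (mod 53)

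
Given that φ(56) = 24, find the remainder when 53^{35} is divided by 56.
By Euler: 53^{24} ≡ 1 (mod 56) since gcd(53, 56) = 1. 35 = 1×24 + 11. So 53^{35} ≡ 53^{11} ≡ 37 (mod 56)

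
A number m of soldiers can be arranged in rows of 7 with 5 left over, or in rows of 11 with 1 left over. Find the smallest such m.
M = 7 × 11 = 77. M₁ = 11, y₁ ≡ 2 (mod 7). M₂ = 7, y₂ ≡ 8 (mod 11). m = 5×11×2 + 1×7×8 ≡ 12 (mod 77)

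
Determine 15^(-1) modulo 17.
Since 17 is prime, by Fermat 15^(-1) ≡ 15^{15} ≡ 8 (mod 17). Verify: 15 × 8 = 120 ≡ 1 (mod 17)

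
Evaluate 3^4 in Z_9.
3^{4} = 81 ≡ 0 mod 9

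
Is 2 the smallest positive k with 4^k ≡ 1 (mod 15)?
Powers of 4 mod 15: 4^1≡4, 4^2≡1. First k with 4^k≡1 is k=2. Yes, ord_15(4) = 2.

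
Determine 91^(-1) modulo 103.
Since 103 is prime, by Fermat 91^(-1) ≡ 91^{101} ≡ 60 mod 103. Verify: 91 × 60 = 5460 ≡ 1 mod 103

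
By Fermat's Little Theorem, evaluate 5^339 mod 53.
By Fermat: 5^{52} ≡ 1 (mod 53). 339 ≡ 27 (mod 52). So 5^{339} ≡ 5^{27} ≡ 48 (mod 53)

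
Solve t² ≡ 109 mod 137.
The square roots of 109 mod 137 are 66 and 71. Verify: 66² = 4356 ≡ 109 mod 137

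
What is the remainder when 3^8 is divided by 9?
By repeated squaring mod 9: 3^{1}≡3, 3^{2}≡0, 3^{4}≡0, 3^{8}≡0. So 3^{8} ≡ 0 mod 9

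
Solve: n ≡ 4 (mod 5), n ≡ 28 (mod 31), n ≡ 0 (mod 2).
M = 5 × 31 × 2 = 310. M₁ = 62, y₁ ≡ 3 (mod 5). M₂ = 10, y₂ ≡ 28 (mod 31). M₃ = 155, y₃ ≡ 1 (mod 2). n = 4×62×3 + 28×10×28 + 0×155×1 ≡ 214 (mod 310)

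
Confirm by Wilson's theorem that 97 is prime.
(96)! mod 97 = 96. Since this equals -1 (mod 97), Wilson confirms 97 is prime.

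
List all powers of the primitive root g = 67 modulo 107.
67^1, 67^2, ..., 67^{106} mod 107: [67, 102, 93, 25, 70, 89, 78, 90, 38, 85, 24, 3, 94, 92, 65, 75, 103, 53, 20, 56, 7, 41, 72, 9, 68, 62, 88, 11, 95, 52, 60, 61, 21, 16, 2, 27, 97, 79, 50, 33, 71, 49, 73, 76, 63, 48, 6, 81, 77, 23, 43, 99, 106, 40, 5, 14, 82, 37, 18, 29, 17, 69, 22, 83, 104, 13, 15, 42, 32, 4, 54, 87, 51, 100, 66, 35, 98, 39, 45, 19, 96, 12, 55, 47, 46, 86, 91, 105, 80, 10, 28, 57, 74, 36, 58, 34, 31, 44, 59, 101, 26, 30, 84, 64, 8, 1]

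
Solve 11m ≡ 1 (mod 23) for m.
Since 23 is prime, by Fermat 11^(-1) ≡ 11^{21} ≡ 21 (mod 23). Verify: 11 × 21 = 231 ≡ 1 (mod 23)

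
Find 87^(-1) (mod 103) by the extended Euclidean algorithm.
Extended GCD: 87(45) + 103(-38) = 1. So 87^(-1) ≡ 45 (mod 103). Verify: 87 × 45 = 3915 ≡ 1 (mod 103)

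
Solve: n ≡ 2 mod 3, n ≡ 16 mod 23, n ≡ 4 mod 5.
M = 3 × 23 × 5 = 345. M₁ = 115, y₁ ≡ 1 mod 3. M₂ = 15, y₂ ≡ 20 mod 23. M₃ = 69, y₃ ≡ 4 mod 5. n = 2×115×1 + 16×15×20 + 4×69×4 ≡ 269 mod 345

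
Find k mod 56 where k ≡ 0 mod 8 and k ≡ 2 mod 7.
M = 8 × 7 = 56. M₁ = 7, y₁ ≡ 7 mod 8. M₂ = 8, y₂ ≡ 1 mod 7. k = 0×7×7 + 2×8×1 ≡ 16 mod 56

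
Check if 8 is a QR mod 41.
By Euler's criterion: 8^{20} ≡ 1 (mod 41). Since this equals 1, 8 is a QR.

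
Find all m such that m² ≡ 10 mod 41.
The square roots of 10 mod 41 are 16 and 25. Verify: 16² = 256 ≡ 10 mod 41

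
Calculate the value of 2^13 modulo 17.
By repeated squaring (mod 17): 2^{1}≡2, 2^{2}≡4, 2^{4}≡16, 2^{8}≡1. Then 2^{13} = 2^{8+4+1} ≡ 1 × 16 × 2 ≡ 15 (mod 17)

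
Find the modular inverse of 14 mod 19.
Since 19 is prime, by Fermat 14^(-1) ≡ 14^{17} ≡ 15 (mod 19). Verify: 14 × 15 = 210 ≡ 1 (mod 19)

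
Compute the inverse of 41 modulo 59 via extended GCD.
Extended GCD: 41(-23) + 59(16) = 1. So 41^(-1) ≡ -23 ≡ 36 mod 59. Verify: 41 × 36 = 1476 ≡ 1 mod 59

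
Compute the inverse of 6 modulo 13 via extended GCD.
Extended GCD: 6(-2) + 13(1) = 1. So 6^(-1) ≡ -2 ≡ 11 mod 13. Verify: 6 × 11 = 66 ≡ 1 mod 13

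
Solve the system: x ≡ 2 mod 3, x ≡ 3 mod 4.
M = 3 × 4 = 12. M₁ = 4, y₁ ≡ 1 mod 3. M₂ = 3, y₂ ≡ 3 mod 4. x = 2×4×1 + 3×3×3 ≡ 11 mod 12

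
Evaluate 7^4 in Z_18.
7^{4} = 2401 ≡ 7 (mod 18)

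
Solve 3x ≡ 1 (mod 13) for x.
Since 13 is prime, by Fermat 3^(-1) ≡ 3^{11} ≡ 9 (mod 13). Verify: 3 × 9 = 27 ≡ 1 (mod 13)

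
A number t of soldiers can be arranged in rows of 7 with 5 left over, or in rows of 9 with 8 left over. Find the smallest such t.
M = 7 × 9 = 63. M₁ = 9, y₁ ≡ 4 mod 7. M₂ = 7, y₂ ≡ 4 mod 9. t = 5×9×4 + 8×7×4 ≡ 26 mod 63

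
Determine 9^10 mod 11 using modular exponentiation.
Using Fermat: 9^{10} ≡ 1 (mod 11). 10 ≡ 0 (mod 10). So 9^{10} ≡ 9^{0} ≡ 1 (mod 11)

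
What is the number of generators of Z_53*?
A prime p has φ(p-1) primitive roots; here φ(52) = 24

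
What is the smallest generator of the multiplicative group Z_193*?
g = 5. For each prime q|192: 5^{96}≡192, 5^{64}≡84, none ≡ 1, so ord_193(5) = 192 and 5 is a primitive root.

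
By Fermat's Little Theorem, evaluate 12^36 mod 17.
By Fermat: 12^{16} ≡ 1 (mod 17). 36 = 2×16 + 4. So 12^{36} ≡ 12^{4} ≡ 13 (mod 17)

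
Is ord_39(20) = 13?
Powers of 20 mod 39: 20^1≡20, 20^2≡10, 20^3≡5, 20^4≡22, 20^5≡11, 20^6≡25, 20^7≡32, 20^8≡16, 20^9≡8, 20^10≡4, 20^11≡2, 20^12≡1. Already 20^12≡1, so the order is 12 < 13. No, the actual order is 12.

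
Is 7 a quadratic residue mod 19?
By Euler's criterion: 7^{9} ≡ 1 (mod 19). Since this equals 1, 7 is a QR.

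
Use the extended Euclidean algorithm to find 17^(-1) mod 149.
Extended GCD: 17(-35) + 149(4) = 1. So 17^(-1) ≡ -35 ≡ 114 mod 149. Verify: 17 × 114 = 1938 ≡ 1 mod 149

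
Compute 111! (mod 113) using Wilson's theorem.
(112)! = (111)! × (112) ≡ -1 (mod 113). So (111)! ≡ -1 × (112)^(-1) ≡ (-1)×(-1) = 1 (mod 113)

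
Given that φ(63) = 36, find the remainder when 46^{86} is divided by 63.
By Euler: 46^{36} ≡ 1 mod 63 since gcd(46, 63) = 1. 86 = 2×36 + 14. So 46^{86} ≡ 46^{14} ≡ 37 mod 63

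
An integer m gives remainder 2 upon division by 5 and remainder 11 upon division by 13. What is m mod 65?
M = 5 × 13 = 65. M₁ = 13, y₁ ≡ 2 mod 5. M₂ = 5, y₂ ≡ 8 mod 13. m = 2×13×2 + 11×5×8 ≡ 37 mod 65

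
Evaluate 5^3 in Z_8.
5^{3} = 125 ≡ 5 (mod 8)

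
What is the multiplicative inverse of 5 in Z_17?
Since 17 is prime, by Fermat 5^(-1) ≡ 5^{15} ≡ 7 mod 17. Verify: 5 × 7 = 35 ≡ 1 mod 17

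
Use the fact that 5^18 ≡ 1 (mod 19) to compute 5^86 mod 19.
By Fermat: 5^{18} ≡ 1 (mod 19). 86 = 4×18 + 14. So 5^{86} ≡ 5^{14} ≡ 9 (mod 19)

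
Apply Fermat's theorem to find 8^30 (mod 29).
By Fermat: 8^{28} ≡ 1 (mod 29). So 8^{30} = 8^{28} · 8^{2} ≡ 8^{2} ≡ 6 (mod 29)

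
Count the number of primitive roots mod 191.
A prime p has φ(p-1) primitive roots; here φ(190) = 72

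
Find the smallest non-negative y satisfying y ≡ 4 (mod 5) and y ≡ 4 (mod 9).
M = 5 × 9 = 45. M₁ = 9, y₁ ≡ 4 (mod 5). M₂ = 5, y₂ ≡ 2 (mod 9). y = 4×9×4 + 4×5×2 ≡ 4 (mod 45)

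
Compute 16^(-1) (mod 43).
Since 43 is prime, by Fermat 16^(-1) ≡ 16^{41} ≡ 35 (mod 43). Verify: 16 × 35 = 560 ≡ 1 (mod 43)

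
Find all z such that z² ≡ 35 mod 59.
The square roots of 35 mod 59 are 25 and 34. Verify: 25² = 625 ≡ 35 mod 59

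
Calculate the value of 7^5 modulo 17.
By repeated squaring (mod 17): 7^{1}≡7, 7^{2}≡15, 7^{4}≡4. Then 7^{5} = 7^{4+1} ≡ 4 × 7 ≡ 11 (mod 17)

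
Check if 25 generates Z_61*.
25^{15} ≡ 1 mod 61 and 15 < 60, so ord_61(25) = 15 ≠ 60 and 25 is not a primitive root.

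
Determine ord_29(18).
Powers of 18 mod 29: 18^1≡18, 18^2≡5, 18^3≡3, 18^4≡25, 18^5≡15, 18^6≡9, 18^7≡17, 18^8≡16, 18^9≡27, 18^10≡22, 18^11≡19, 18^12≡23, 18^13≡8, 18^14≡28, 18^15≡11, 18^16≡24, 18^17≡26, 18^18≡4, 18^19≡14, 18^20≡20, 18^21≡12, 18^22≡13, 18^23≡2, 18^24≡7, 18^25≡10, 18^26≡6, 18^27≡21, 18^28≡1. ord_29(18) = 28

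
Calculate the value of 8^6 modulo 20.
By repeated squaring (mod 20): 8^{1}≡8, 8^{2}≡4, 8^{4}≡16. Then 8^{6} = 8^{4+2} ≡ 16 × 4 ≡ 4 (mod 20)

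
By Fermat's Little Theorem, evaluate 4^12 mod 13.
By Fermat's Little Theorem, 4^{12} ≡ 1 mod 13 since 13 is prime and gcd(4, 13) = 1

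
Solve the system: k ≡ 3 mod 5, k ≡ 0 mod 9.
M = 5 × 9 = 45. M₁ = 9, y₁ ≡ 4 mod 5. M₂ = 5, y₂ ≡ 2 mod 9. k = 3×9×4 + 0×5×2 ≡ 18 mod 45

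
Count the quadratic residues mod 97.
For prime 97, there are (p-1)/2 = (97-1)/2 = 48 quadratic residues (excluding 0).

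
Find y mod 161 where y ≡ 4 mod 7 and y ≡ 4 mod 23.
M = 7 × 23 = 161. M₁ = 23, y₁ ≡ 4 mod 7. M₂ = 7, y₂ ≡ 10 mod 23. y = 4×23×4 + 4×7×10 ≡ 4 mod 161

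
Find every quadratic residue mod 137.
Quadratic residues modulo 137: {1, 2, 4, 7, 8, 9, 11, 14, 15, 16, 17, 18, 19, 22, 25, 28, 30, 32, 34, 36, 37, 38, 39, 44, 49, 50, 56, 59, 60, 61, 63, 64, 65, 68, 69, 72, 73, 74, 76, 77, 78, 81, 87, 88, 93, 98, 99, 100, 101, 103, 105, 107, 109, 112, 115, 118, 119, 120, 121, 122, 123, 126, 128, 129, 130, 133, 135, 136}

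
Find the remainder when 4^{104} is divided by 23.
By Fermat: 4^{22} ≡ 1 (mod 23). 104 = 4×22 + 16. So 4^{104} ≡ 4^{16} ≡ 12 (mod 23)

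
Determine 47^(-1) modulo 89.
Since 89 is prime, by Fermat 47^(-1) ≡ 47^{87} ≡ 36 (mod 89). Verify: 47 × 36 = 1692 ≡ 1 (mod 89)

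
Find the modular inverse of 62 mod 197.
Since 197 is prime, by Fermat 62^(-1) ≡ 62^{195} ≡ 143 (mod 197). Verify: 62 × 143 = 8866 ≡ 1 (mod 197)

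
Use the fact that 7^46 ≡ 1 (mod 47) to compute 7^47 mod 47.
By Fermat: 7^{46} ≡ 1 (mod 47). So 7^{47} = 7^{46} · 7^{1} ≡ 7^{1} ≡ 7 (mod 47)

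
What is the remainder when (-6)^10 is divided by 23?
By repeated squaring (mod 23): (-6)^{1}≡17, (-6)^{2}≡13, (-6)^{4}≡8, (-6)^{8}≡18. Then (-6)^{10} = (-6)^{8+2} ≡ 18 × 13 ≡ 4 (mod 23)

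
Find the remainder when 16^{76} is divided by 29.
By Fermat: 16^{28} ≡ 1 mod 29. 76 = 2×28 + 20. So 16^{76} ≡ 16^{20} ≡ 20 mod 29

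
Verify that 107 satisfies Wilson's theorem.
(106)! mod 107 = 106. Since this equals -1 (mod 107), Wilson confirms 107 is prime.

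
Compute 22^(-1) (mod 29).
Since 29 is prime, by Fermat 22^(-1) ≡ 22^{27} ≡ 4 (mod 29). Verify: 22 × 4 = 88 ≡ 1 (mod 29)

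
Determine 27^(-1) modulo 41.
Since 41 is prime, by Fermat 27^(-1) ≡ 27^{39} ≡ 38 (mod 41). Verify: 27 × 38 = 1026 ≡ 1 (mod 41)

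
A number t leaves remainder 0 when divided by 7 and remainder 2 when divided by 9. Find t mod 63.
M = 7 × 9 = 63. M₁ = 9, y₁ ≡ 4 mod 7. M₂ = 7, y₂ ≡ 4 mod 9. t = 0×9×4 + 2×7×4 ≡ 56 mod 63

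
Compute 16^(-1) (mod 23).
Since 23 is prime, by Fermat 16^(-1) ≡ 16^{21} ≡ 13 (mod 23). Verify: 16 × 13 = 208 ≡ 1 (mod 23)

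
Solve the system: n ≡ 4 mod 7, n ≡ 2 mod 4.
M = 7 × 4 = 28. M₁ = 4, y₁ ≡ 2 mod 7. M₂ = 7, y₂ ≡ 3 mod 4. n = 4×4×2 + 2×7×3 ≡ 18 mod 28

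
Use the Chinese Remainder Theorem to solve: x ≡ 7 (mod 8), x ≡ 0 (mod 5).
M = 8 × 5 = 40. M₁ = 5, y₁ ≡ 5 (mod 8). M₂ = 8, y₂ ≡ 2 (mod 5). x = 7×5×5 + 0×8×2 ≡ 15 (mod 40)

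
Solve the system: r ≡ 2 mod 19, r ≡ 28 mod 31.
M = 19 × 31 = 589. M₁ = 31, y₁ ≡ 8 mod 19. M₂ = 19, y₂ ≡ 18 mod 31. r = 2×31×8 + 28×19×18 ≡ 59 mod 589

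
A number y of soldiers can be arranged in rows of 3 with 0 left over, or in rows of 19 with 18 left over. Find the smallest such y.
M = 3 × 19 = 57. M₁ = 19, y₁ ≡ 1 mod 3. M₂ = 3, y₂ ≡ 13 mod 19. y = 0×19×1 + 18×3×13 ≡ 18 mod 57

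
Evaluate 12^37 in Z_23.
Using Fermat: 12^{22} ≡ 1 (mod 23). 37 ≡ 15 (mod 22). So 12^{37} ≡ 12^{15} ≡ 13 (mod 23)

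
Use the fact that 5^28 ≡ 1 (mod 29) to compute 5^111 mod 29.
By Fermat: 5^{28} ≡ 1 (mod 29). 111 = 3×28 + 27. So 5^{111} ≡ 5^{27} ≡ 6 (mod 29)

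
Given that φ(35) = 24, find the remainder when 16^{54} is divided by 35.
By Euler: 16^{24} ≡ 1 (mod 35) since gcd(16, 35) = 1. 54 = 2×24 + 6. So 16^{54} ≡ 16^{6} ≡ 1 (mod 35)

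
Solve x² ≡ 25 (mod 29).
The square roots of 25 mod 29 are 24 and 5. Verify: 24² = 576 ≡ 25 (mod 29)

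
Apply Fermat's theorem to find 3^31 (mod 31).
By Fermat: 3^{30} ≡ 1 (mod 31). So 3^{31} = 3^{30} · 3^{1} ≡ 3^{1} ≡ 3 (mod 31)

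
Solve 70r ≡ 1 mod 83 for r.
Since 83 is prime, by Fermat 70^(-1) ≡ 70^{81} ≡ 51 mod 83. Verify: 70 × 51 = 3570 ≡ 1 mod 83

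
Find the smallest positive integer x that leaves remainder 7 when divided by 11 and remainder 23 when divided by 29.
M = 11 × 29 = 319. M₁ = 29, y₁ ≡ 8 mod 11. M₂ = 11, y₂ ≡ 8 mod 29. x = 7×29×8 + 23×11×8 ≡ 139 mod 319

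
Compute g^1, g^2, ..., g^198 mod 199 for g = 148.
148^1, 148^2, ..., 148^{198} mod 199: [148, 14, 82, 196, 153, 157, 152, 9, 138, 126, 141, 172, 183, 20, 174, 81, 48, 139, 75, 155, 55, 180, 173, 132, 34, 57, 78, 2, 97, 28, 164, 193, 107, 115, 105, 18, 77, 53, 83, 145, 167, 40, 149, 162, 96, 79, 150, 111, 110, 161, 147, 65, 68, 114, 156, 4, 194, 56, 129, 187, 15, 31, 11, 36, 154, 106, 166, 91, 135, 80, 99, 125, 192, 158, 101, 23, 21, 123, 95, 130, 136, 29, 113, 8, 189, 112, 59, 175, 30, 62, 22, 72, 109, 13, 133, 182, 71, 160, 198, 51, 185, 117, 3, 46, 42, 47, 190, 61, 73, 58, 27, 16, 179, 25, 118, 151, 60, 124, 44, 144, 19, 26, 67, 165, 142, 121, 197, 102, 171, 35, 6, 92, 84, 94, 181, 122, 146, 116, 54, 32, 159, 50, 37, 103, 120, 49, 88, 89, 38, 52, 134, 131, 85, 43, 195, 5, 143, 70, 12, 184, 168, 188, 163, 45, 93, 33, 108, 64, 119, 100, 74, 7, 41, 98, 176, 178, 76, 104, 69, 63, 170, 86, 191, 10, 87, 140, 24, 169, 137, 177, 127, 90, 186, 66, 17, 128, 39, 1]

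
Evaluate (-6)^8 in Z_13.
By repeated squaring mod 13: (-6)^{1}≡7, (-6)^{2}≡10, (-6)^{4}≡9, (-6)^{8}≡3. So (-6)^{8} ≡ 3 mod 13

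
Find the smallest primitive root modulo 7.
g = 3. Powers: [3, 2, 6, 4, 5, 1] generates all 6 non-zero residues.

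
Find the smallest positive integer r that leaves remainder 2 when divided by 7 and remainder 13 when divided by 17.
M = 7 × 17 = 119. M₁ = 17, y₁ ≡ 5 mod 7. M₂ = 7, y₂ ≡ 5 mod 17. r = 2×17×5 + 13×7×5 ≡ 30 mod 119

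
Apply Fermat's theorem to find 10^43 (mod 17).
By Fermat: 10^{16} ≡ 1 (mod 17). 43 = 2×16 + 11. So 10^{43} ≡ 10^{11} ≡ 3 (mod 17)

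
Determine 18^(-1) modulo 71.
Since 71 is prime, by Fermat 18^(-1) ≡ 18^{69} ≡ 4 (mod 71). Verify: 18 × 4 = 72 ≡ 1 (mod 71)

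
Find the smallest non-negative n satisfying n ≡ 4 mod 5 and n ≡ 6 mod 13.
M = 5 × 13 = 65. M₁ = 13, y₁ ≡ 2 mod 5. M₂ = 5, y₂ ≡ 8 mod 13. n = 4×13×2 + 6×5×8 ≡ 19 mod 65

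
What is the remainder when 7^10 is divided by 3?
Using Fermat: 7^{2} ≡ 1 (mod 3). 10 ≡ 0 (mod 2). So 7^{10} ≡ 7^{0} ≡ 1 (mod 3)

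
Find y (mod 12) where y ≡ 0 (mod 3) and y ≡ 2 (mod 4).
M = 3 × 4 = 12. M₁ = 4, y₁ ≡ 1 (mod 3). M₂ = 3, y₂ ≡ 3 (mod 4). y = 0×4×1 + 2×3×3 ≡ 6 (mod 12)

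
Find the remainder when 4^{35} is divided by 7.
By Fermat: 4^{6} ≡ 1 mod 7. 35 = 5×6 + 5. So 4^{35} ≡ 4^{5} ≡ 2 mod 7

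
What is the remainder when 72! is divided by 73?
By Wilson's theorem, (72)! ≡ -1 ≡ 72 mod 73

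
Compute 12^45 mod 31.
Using Fermat: 12^{30} ≡ 1 (mod 31). 45 ≡ 15 (mod 30). So 12^{45} ≡ 12^{15} ≡ 30 (mod 31)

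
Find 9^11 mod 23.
By repeated squaring mod 23: 9^{1}≡9, 9^{2}≡12, 9^{4}≡6, 9^{8}≡13. Then 9^{11} = 9^{8+2+1} ≡ 13 × 12 × 9 ≡ 1 mod 23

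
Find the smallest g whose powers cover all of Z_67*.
g = 2. Powers: [2, 4, 8, 16, 32, 64, 61, 55, 43, 19, ...] generates all 66 non-zero residues.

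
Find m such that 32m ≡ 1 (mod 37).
Since 37 is prime, by Fermat 32^(-1) ≡ 32^{35} ≡ 22 (mod 37). Verify: 32 × 22 = 704 ≡ 1 (mod 37)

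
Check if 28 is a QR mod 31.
By Euler's criterion: 28^{15} ≡ 1 mod 31. Since this equals 1, 28 is a QR.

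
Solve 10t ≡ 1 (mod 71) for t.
Since 71 is prime, by Fermat 10^(-1) ≡ 10^{69} ≡ 64 (mod 71). Verify: 10 × 64 = 640 ≡ 1 (mod 71)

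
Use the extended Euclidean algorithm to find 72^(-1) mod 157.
Extended GCD: 72(24) + 157(-11) = 1. So 72^(-1) ≡ 24 (mod 157). Verify: 72 × 24 = 1728 ≡ 1 (mod 157)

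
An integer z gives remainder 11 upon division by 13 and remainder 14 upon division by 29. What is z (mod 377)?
M = 13 × 29 = 377. M₁ = 29, y₁ ≡ 9 (mod 13). M₂ = 13, y₂ ≡ 9 (mod 29). z = 11×29×9 + 14×13×9 ≡ 362 (mod 377)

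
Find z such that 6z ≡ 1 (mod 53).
Since 53 is prime, by Fermat 6^(-1) ≡ 6^{51} ≡ 9 (mod 53). Verify: 6 × 9 = 54 ≡ 1 (mod 53)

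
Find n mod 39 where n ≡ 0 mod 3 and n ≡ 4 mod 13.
M = 3 × 13 = 39. M₁ = 13, y₁ ≡ 1 mod 3. M₂ = 3, y₂ ≡ 9 mod 13. n = 0×13×1 + 4×3×9 ≡ 30 mod 39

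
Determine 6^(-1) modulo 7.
Since 7 is prime, by Fermat 6^(-1) ≡ 6^{5} ≡ 6 (mod 7). Verify: 6 × 6 = 36 ≡ 1 (mod 7)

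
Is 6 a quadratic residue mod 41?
By Euler's criterion: 6^{20} ≡ 40 mod 41. Since this equals -1 (≡ 40), 6 is not a QR.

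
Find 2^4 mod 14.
2^{4} = 16 ≡ 2 mod 14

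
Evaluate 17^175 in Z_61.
Using Fermat: 17^{60} ≡ 1 (mod 61). 175 ≡ 55 (mod 60). So 17^{175} ≡ 17^{55} ≡ 32 (mod 61)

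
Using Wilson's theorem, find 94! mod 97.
(96)! = (94)! × (95) × (96) ≡ -1 (mod 97). So (94)! ≡ -1 × [(96)(95)]^(-1) ≡ 48 (mod 97)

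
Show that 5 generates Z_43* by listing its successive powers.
5^1, 5^2, ..., 5^{42} mod 43: [5, 25, 39, 23, 29, 16, 37, 13, 22, 24, 34, 41, 33, 36, 8, 40, 28, 11, 12, 17, 42, 38, 18, 4, 20, 14, 27, 6, 30, 21, 19, 9, 2, 10, 7, 35, 3, 15, 32, 31, 26, 1]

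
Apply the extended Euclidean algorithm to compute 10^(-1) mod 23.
Extended GCD: 10(7) + 23(-3) = 1. So 10^(-1) ≡ 7 mod 23. Verify: 10 × 7 = 70 ≡ 1 mod 23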